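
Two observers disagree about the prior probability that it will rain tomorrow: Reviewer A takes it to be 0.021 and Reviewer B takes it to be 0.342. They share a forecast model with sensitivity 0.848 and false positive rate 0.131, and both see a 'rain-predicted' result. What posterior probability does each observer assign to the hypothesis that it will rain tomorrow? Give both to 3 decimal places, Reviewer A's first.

Reviewer A: 0.122; Reviewer B: 0.771

P('+'|H) = 0.848, P('+'|¬H) = 0.131.
Reviewer A: numerator 0.848·0.021 = 0.017808; evidence = 0.017808+0.131·0.979 = 0.14606; posterior = 0.122.
Reviewer B: numerator 0.848·0.342 = 0.29002; evidence = 0.29002+0.131·0.658 = 0.37621; posterior = 0.771.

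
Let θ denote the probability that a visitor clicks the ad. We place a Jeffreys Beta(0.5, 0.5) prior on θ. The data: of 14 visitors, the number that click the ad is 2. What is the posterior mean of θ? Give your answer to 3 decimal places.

Posterior mean ≈ 0.167

Observing 2 successes and 12 failures updates Beta(0.5, 0.5) by adding the success and failure counts to the two shape parameters: α = 0.5+2 = 2.5, β = 0.5+12 = 12.5.
Posterior mean = α/(α+β) = 2.5/15 = 0.167.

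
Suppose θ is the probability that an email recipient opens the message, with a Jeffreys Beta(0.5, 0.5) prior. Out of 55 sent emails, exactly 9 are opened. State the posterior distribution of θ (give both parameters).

Posterior: Beta(9.5, 46.5)

The binomial likelihood is conjugate to the Beta prior: with 9 successes and 46 failures, the posterior is Beta(0.5+9, 0.5+46) = Beta(9.5, 46.5).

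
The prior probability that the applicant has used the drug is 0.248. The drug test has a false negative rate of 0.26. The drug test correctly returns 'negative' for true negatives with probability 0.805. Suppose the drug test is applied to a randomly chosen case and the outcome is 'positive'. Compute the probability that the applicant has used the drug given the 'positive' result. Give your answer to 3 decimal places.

P(H | E) ≈ 0.556

Write H for 'the applicant has used the drug'. Prior odds H:¬H = 0.248/0.752 = 0.32979. For the 'positive' outcome, the likelihood ratio is 0.74/0.195 = 3.7949.
Posterior odds = 0.32979 × 3.7949 = 1.2515, so P(H|E) = 1.2515/(1+1.2515) = 0.556.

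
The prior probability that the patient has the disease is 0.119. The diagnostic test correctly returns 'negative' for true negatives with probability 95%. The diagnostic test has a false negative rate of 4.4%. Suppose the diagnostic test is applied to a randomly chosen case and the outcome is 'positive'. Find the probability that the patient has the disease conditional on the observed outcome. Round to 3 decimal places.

Write H for 'the patient has the disease'. Prior odds H:¬H = 0.119/0.881 = 0.13507. For the 'positive' outcome, the likelihood ratio is 0.956/0.05 = 19.120.
Posterior odds = 0.13507 × 19.120 = 2.5826, so P(H|E) = 2.5826/(1+2.5826) = 0.721.

P(H | E) ≈ 0.721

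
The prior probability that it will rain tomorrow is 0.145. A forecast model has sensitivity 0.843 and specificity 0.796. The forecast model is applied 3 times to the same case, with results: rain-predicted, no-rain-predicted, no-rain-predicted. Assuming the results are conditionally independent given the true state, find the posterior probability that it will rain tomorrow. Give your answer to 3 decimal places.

Posterior P(H) ≈ 0.027

Let H be the event that it will rain tomorrow; start with P(H) = 0.145. P('rain-predicted'|H) = 0.843, P('rain-predicted'|¬H) = 0.204.
Update on result 1 ('rain-predicted'): P(H) ← 0.843·0.1450 / (0.843·0.1450 + 0.204·0.8550) = 0.12223/0.29666 = 0.4120.
Update on result 2 ('no-rain-predicted'): P(H) ← 0.157·0.4120 / (0.157·0.4120 + 0.796·0.5880) = 0.064691/0.53270 = 0.1214.
Update on result 3 ('no-rain-predicted'): P(H) ← 0.157·0.1214 / (0.157·0.1214 + 0.796·0.8786) = 0.019066/0.71840 = 0.0265.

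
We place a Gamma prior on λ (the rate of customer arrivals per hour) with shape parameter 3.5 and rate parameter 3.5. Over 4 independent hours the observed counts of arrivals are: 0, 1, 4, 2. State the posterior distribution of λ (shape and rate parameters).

Posterior: Gamma(shape=10.5, rate=7.5)

The Poisson likelihood adds the total count to the shape and the number of exposure periods to the rate. Here ∑xᵢ = 7 and n = 4, so shape 3.5→10.5 and rate 3.5→7.5.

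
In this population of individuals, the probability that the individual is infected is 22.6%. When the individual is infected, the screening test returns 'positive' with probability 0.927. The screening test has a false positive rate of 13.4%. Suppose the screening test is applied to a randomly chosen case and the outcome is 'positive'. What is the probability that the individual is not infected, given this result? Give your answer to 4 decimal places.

Write H for 'the individual is infected'. Prior odds H:¬H = 0.226/0.774 = 0.29199. For the 'positive' outcome, the likelihood ratio is 0.927/0.134 = 6.9179.
Posterior odds = 0.29199 × 6.9179 = 2.0200, so P(H|E) = 2.0200/(1+2.0200) = 0.6689. Then P(¬H|E) = 1 − 0.6689 = 0.3311.

P(¬H | E) ≈ 0.3311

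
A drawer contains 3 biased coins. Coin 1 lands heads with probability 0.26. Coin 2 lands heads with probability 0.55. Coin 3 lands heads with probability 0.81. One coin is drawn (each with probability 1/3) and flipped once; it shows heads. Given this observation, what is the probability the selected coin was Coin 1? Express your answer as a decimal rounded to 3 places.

Tabulate prior·likelihood by source: [1] prior 0.333333, lik 0.26, product 0.08667; [2] prior 0.333333, lik 0.55, product 0.1833; [3] prior 0.333333, lik 0.81, product 0.2700.
Normalizing constant = 0.54000; the posterior for Coin 1 is its product over the sum, 0.08667/0.54000 = 0.160.

Posterior probability ≈ 0.160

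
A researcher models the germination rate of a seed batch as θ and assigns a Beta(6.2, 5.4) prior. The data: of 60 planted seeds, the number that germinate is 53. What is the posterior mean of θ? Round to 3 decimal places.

The binomial likelihood is conjugate to the Beta prior: with 53 successes and 7 failures, the posterior is Beta(6.2+53, 5.4+7) = Beta(59.2, 12.4).
Posterior mean = α/(α+β) = 59.2/71.6 = 0.827.

Posterior mean ≈ 0.827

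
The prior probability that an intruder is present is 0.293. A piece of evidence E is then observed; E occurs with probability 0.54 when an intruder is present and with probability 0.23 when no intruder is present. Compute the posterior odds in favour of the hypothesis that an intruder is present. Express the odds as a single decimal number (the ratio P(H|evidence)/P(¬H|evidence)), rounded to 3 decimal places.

Posterior odds ≈ 0.973

Prior odds = 0.293/(1−0.293) = 0.41443.
Likelihood ratio for E = 0.54/0.23 = 2.3478.
Posterior odds = prior odds × LR = 0.97300.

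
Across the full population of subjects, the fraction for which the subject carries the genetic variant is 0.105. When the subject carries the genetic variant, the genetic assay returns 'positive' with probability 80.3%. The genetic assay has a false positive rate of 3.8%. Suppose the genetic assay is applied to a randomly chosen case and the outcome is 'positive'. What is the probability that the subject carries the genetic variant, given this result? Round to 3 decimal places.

P(H | E) ≈ 0.713

Let H be the event that the subject carries the genetic variant. P(H) = 0.105, so P(¬H) = 0.895. With E the 'positive' result, P(E|H) = 0.803 and P(E|¬H) = 0.038.
P(E) = 0.803·0.105 + 0.038·0.895 = 0.084315 + 0.034010 = 0.11832.
By Bayes' theorem, P(H|E) = 0.084315 / 0.11832 = 0.713.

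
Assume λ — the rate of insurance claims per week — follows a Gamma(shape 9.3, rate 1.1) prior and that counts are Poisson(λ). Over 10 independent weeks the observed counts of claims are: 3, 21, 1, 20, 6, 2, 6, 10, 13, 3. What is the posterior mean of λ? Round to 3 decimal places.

Total count ∑xᵢ = 85 over n = 10 weeks.
Gamma is conjugate to the Poisson likelihood: posterior is Gamma(shape = 9.3+85 = 94.3, rate = 1.1+10 = 11.1).
Posterior mean = shape/rate = 94.3/11.1 = 8.495.

Posterior mean ≈ 8.495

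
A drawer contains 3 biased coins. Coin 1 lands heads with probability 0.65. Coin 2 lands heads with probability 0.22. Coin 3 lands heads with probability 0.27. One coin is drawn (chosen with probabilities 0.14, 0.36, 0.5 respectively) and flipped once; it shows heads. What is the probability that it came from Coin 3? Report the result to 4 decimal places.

P(heads|C1) = 0.65; P(heads|C2) = 0.22; P(heads|C3) = 0.27.
Prior × likelihood for each source: 0.14·0.65=0.09100, 0.36·0.22=0.07920, 0.5·0.27=0.1350. Summing gives P(heads) = 0.30520.
P(Coin 3 | heads) = 0.1350 / 0.30520 = 0.4423.

Posterior probability ≈ 0.4423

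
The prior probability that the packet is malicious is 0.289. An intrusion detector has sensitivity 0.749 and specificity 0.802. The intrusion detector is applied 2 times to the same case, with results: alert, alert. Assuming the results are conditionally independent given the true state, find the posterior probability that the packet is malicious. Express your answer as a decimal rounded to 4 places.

Posterior P(H) ≈ 0.8533

Let H be the event that the packet is malicious; start with P(H) = 0.289. P('alert'|H) = 0.749, P('alert'|¬H) = 0.198.
Update on result 1 ('alert'): P(H) ← 0.749·0.2890 / (0.749·0.2890 + 0.198·0.7110) = 0.21646/0.35724 = 0.6059.
Update on result 2 ('alert'): P(H) ← 0.749·0.6059 / (0.749·0.6059 + 0.198·0.3941) = 0.45384/0.53187 = 0.8533.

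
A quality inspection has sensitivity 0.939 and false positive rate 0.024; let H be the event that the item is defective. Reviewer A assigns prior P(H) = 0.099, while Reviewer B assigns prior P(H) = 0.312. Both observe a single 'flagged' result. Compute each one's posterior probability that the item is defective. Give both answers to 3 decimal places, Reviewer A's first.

The likelihood ratio for a 'flagged' result is 0.939/0.024 = 39.125.
Reviewer A: prior odds 0.099/0.901 = 0.10988; posterior odds 4.2990; posterior probability 0.811.
Reviewer B: prior odds 0.312/0.688 = 0.45349; posterior odds 17.743; posterior probability 0.947.

Reviewer A: 0.811; Reviewer B: 0.947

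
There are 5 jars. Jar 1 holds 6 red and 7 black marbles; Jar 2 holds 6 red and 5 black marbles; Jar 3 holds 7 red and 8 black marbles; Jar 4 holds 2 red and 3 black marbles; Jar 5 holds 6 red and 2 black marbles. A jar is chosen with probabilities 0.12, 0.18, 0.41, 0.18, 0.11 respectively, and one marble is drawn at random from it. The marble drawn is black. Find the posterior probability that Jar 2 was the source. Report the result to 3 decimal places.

Posterior probability ≈ 0.163

Tabulate prior·likelihood by source: [1] prior 0.12, lik 0.5385, product 0.06462; [2] prior 0.18, lik 0.4545, product 0.08182; [3] prior 0.41, lik 0.5333, product 0.2187; [4] prior 0.18, lik 0.6, product 0.1080; [5] prior 0.11, lik 0.25, product 0.02750.
Normalizing constant = 0.50060; the posterior for Jar 2 is its product over the sum, 0.08182/0.50060 = 0.163.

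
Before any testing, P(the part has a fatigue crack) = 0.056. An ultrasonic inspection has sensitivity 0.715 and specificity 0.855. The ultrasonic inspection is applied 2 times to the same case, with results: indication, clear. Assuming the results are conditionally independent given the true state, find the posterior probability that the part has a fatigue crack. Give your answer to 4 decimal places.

Posterior P(H) ≈ 0.0888

Let H be the event that the part has a fatigue crack; start with P(H) = 0.056. P('indication'|H) = 0.715, P('indication'|¬H) = 0.145.
Update on result 1 ('indication'): P(H) ← 0.715·0.0560 / (0.715·0.0560 + 0.145·0.9440) = 0.040040/0.17692 = 0.2263.
Update on result 2 ('clear'): P(H) ← 0.285·0.2263 / (0.285·0.2263 + 0.855·0.7737) = 0.064500/0.72600 = 0.0888.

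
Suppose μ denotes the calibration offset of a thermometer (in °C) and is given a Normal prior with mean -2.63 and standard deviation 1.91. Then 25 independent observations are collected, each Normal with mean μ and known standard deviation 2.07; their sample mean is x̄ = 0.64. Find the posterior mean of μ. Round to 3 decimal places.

Posterior mean ≈ 0.493

Prior precision 1/τ₀² = 1/1.91² = 0.274115; data precision n/σ² = 25/2.07² = 5.83444.
Posterior precision = 0.274115 + 5.83444 = 6.10856.
Posterior mean = (0.274115·-2.63 + 5.83444·0.64) / 6.10856 = 0.493.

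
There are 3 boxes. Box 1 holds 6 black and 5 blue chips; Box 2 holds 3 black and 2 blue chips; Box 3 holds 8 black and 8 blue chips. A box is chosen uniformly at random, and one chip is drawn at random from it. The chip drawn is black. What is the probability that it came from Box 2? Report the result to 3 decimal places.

Posterior probability ≈ 0.365

P(black|Box 1) = 0.5455; P(black|Box 2) = 0.6; P(black|Box 3) = 0.5.
Prior × likelihood for each source: 0.333333·0.5455=0.1818, 0.333333·0.6=0.2000, 0.333333·0.5=0.1667. Summing gives P(black) = 0.54848.
P(Box 2 | black) = 0.2000 / 0.54848 = 0.365.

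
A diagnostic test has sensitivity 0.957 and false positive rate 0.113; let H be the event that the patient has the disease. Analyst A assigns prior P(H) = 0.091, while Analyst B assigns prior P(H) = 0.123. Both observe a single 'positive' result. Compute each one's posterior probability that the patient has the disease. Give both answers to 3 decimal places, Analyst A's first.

Analyst A: 0.459; Analyst B: 0.543

The likelihood ratio for a 'positive' result is 0.957/0.113 = 8.4690.
Analyst A: prior odds 0.091/0.909 = 0.10011; posterior odds 0.84783; posterior probability 0.459.
Analyst B: prior odds 0.123/0.877 = 0.14025; posterior odds 1.1878; posterior probability 0.543.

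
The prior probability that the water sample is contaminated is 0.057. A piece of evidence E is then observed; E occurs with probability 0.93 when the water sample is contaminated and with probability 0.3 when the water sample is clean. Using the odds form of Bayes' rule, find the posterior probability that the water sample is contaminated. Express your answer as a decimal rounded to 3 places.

Prior odds = 0.057/(1−0.057) = 0.060445. In log-odds, ln(0.060445) = -2.8060.
Add log likelihood ratio: ln(3.1000) = 1.1314.
Posterior log-odds = -1.6746, so posterior odds = exp(-1.6746) = 0.18738. Converting, P(H|E) = 0.18738/1.1874 = 0.158.

Posterior probability ≈ 0.158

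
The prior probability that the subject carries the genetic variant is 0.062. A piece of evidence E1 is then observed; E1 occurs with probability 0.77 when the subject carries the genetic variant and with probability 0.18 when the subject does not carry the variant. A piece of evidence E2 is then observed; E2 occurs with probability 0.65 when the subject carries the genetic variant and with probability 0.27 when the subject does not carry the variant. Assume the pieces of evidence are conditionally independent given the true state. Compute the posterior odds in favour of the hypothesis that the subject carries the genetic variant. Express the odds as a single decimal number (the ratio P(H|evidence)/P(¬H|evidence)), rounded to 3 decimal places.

Prior odds = 0.062/(1−0.062) = 0.066098.
Likelihood ratio for E1 = 0.77/0.18 = 4.2778.
Likelihood ratio for E2 = 0.65/0.27 = 2.4074.
Posterior odds = prior odds × LR₁ × LR₂ = 0.68070.

Posterior odds ≈ 0.681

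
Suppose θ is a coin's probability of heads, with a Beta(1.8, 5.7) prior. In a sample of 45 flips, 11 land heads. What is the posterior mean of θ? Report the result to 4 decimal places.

The binomial likelihood is conjugate to the Beta prior: with 11 successes and 34 failures, the posterior is Beta(1.8+11, 5.7+34) = Beta(12.8, 39.7).
Posterior mean = α/(α+β) = 12.8/52.5 = 0.2438.

Posterior mean ≈ 0.2438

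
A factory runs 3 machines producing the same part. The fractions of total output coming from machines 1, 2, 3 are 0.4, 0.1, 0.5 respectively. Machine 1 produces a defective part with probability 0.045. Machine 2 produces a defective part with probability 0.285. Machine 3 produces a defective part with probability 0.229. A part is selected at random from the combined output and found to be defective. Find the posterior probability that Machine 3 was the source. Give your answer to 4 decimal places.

Tabulate prior·likelihood by source: [1] prior 0.4, lik 0.045, product 0.01800; [2] prior 0.1, lik 0.285, product 0.02850; [3] prior 0.5, lik 0.229, product 0.1145.
Normalizing constant = 0.16100; the posterior for Machine 3 is its product over the sum, 0.1145/0.16100 = 0.7112.

Posterior probability ≈ 0.7112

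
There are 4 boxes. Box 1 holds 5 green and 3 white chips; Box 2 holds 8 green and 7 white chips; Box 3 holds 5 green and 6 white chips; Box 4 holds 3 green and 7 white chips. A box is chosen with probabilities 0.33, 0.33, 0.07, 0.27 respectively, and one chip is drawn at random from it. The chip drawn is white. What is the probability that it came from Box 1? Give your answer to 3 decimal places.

Posterior probability ≈ 0.245

P(white|Box 1) = 0.375; P(white|Box 2) = 0.4667; P(white|Box 3) = 0.5455; P(white|Box 4) = 0.7.
Prior × likelihood for each source: 0.33·0.375=0.1237, 0.33·0.4667=0.1540, 0.07·0.5455=0.03818, 0.27·0.7=0.1890. Summing gives P(white) = 0.50493.
P(Box 1 | white) = 0.1237 / 0.50493 = 0.245.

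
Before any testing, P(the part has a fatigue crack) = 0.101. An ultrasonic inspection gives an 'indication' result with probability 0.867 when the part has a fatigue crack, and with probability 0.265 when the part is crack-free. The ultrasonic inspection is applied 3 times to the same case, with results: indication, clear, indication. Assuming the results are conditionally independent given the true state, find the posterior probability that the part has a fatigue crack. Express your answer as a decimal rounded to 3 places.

Posterior P(H) ≈ 0.179

With H the event that the part has a fatigue crack, the joint likelihood of the observed sequence is P(data|H) = 0.867·0.133·0.867 = 0.099975 and P(data|¬H) = 0.265·0.735·0.265 = 0.051615.
Bayes: P(H|data) = 0.101·0.099975 / (0.101·0.099975 + 0.899·0.051615) = 0.010097/0.056500 = 0.1787.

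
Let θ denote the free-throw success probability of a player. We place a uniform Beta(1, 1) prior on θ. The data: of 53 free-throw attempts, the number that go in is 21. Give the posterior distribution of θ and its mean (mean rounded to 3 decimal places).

Posterior: Beta(22, 33); mean ≈ 0.400

The binomial likelihood is conjugate to the Beta prior: with 21 successes and 32 failures, the posterior is Beta(1+21, 1+32) = Beta(22, 33).
E[θ | data] = 22/(22+33) = 0.400.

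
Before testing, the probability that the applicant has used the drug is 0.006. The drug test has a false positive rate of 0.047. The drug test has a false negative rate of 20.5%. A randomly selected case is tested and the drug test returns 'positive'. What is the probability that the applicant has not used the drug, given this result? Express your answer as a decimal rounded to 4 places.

P(¬H | E) ≈ 0.9074

Let H be the event that the applicant has used the drug. P(H) = 0.006, so P(¬H) = 0.994. With E the 'positive' result, P(E|H) = 0.795 and P(E|¬H) = 0.047.
P(E) = 0.795·0.006 + 0.047·0.994 = 0.0047700 + 0.046718 = 0.051488.
By Bayes' theorem, P(H|E) = 0.0047700 / 0.051488 = 0.0926. Hence P(¬H|E) = 1 − 0.0926 = 0.9074.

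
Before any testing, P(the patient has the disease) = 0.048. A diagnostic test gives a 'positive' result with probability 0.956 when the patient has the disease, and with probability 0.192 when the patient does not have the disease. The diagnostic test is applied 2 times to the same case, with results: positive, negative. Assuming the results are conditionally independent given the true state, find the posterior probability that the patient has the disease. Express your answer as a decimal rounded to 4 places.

Posterior P(H) ≈ 0.0135

With H the event that the patient has the disease, the joint likelihood of the observed sequence is P(data|H) = 0.956·0.044 = 0.042064 and P(data|¬H) = 0.192·0.808 = 0.15514.
Bayes: P(H|data) = 0.048·0.042064 / (0.048·0.042064 + 0.952·0.15514) = 0.0020191/0.14971 = 0.0135.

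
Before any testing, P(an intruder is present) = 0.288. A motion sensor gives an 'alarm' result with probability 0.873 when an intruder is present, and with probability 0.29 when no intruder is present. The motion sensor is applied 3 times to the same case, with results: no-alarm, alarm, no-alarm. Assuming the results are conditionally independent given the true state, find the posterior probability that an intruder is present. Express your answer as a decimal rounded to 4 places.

Posterior P(H) ≈ 0.0375

Let H be the event that an intruder is present; start with P(H) = 0.288. P('alarm'|H) = 0.873, P('alarm'|¬H) = 0.29.
Update on result 1 ('no-alarm'): P(H) ← 0.127·0.2880 / (0.127·0.2880 + 0.71·0.7120) = 0.036576/0.54210 = 0.0675.
Update on result 2 ('alarm'): P(H) ← 0.873·0.0675 / (0.873·0.0675 + 0.29·0.9325) = 0.058903/0.32934 = 0.1789.
Update on result 3 ('no-alarm'): P(H) ← 0.127·0.1789 / (0.127·0.1789 + 0.71·0.8211) = 0.022714/0.60573 = 0.0375.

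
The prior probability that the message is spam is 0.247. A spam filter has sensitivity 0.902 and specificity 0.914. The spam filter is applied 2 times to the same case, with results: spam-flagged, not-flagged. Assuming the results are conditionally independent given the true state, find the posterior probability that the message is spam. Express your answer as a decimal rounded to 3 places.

With H the event that the message is spam, the joint likelihood of the observed sequence is P(data|H) = 0.902·0.098 = 0.088396 and P(data|¬H) = 0.086·0.914 = 0.078604.
Bayes: P(H|data) = 0.247·0.088396 / (0.247·0.088396 + 0.753·0.078604) = 0.021834/0.081023 = 0.2695.

Posterior P(H) ≈ 0.269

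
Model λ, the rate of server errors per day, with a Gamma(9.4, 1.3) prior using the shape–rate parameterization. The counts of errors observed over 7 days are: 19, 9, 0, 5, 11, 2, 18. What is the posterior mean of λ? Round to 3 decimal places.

Posterior mean ≈ 8.843

Total count ∑xᵢ = 64 over n = 7 days.
Gamma is conjugate to the Poisson likelihood: posterior is Gamma(shape = 9.4+64 = 73.4, rate = 1.3+7 = 8.3).
E[λ | data] = 73.4/8.3 = 8.843.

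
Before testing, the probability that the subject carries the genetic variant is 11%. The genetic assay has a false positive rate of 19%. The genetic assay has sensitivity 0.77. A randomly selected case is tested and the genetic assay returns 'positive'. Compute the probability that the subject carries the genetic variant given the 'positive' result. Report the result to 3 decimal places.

P(H | E) ≈ 0.334

Let H be the event that the subject carries the genetic variant. P(H) = 0.11, so P(¬H) = 0.89. With E the 'positive' result, P(E|H) = 0.77 and P(E|¬H) = 0.19.
P(E) = 0.77·0.11 + 0.19·0.89 = 0.084700 + 0.16910 = 0.25380.
By Bayes' theorem, P(H|E) = 0.084700 / 0.25380 = 0.334.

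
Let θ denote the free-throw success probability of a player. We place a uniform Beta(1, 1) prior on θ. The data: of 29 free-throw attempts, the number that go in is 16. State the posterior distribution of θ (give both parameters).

Posterior: Beta(17, 14)

The binomial likelihood is conjugate to the Beta prior: with 16 successes and 13 failures, the posterior is Beta(1+16, 1+13) = Beta(17, 14).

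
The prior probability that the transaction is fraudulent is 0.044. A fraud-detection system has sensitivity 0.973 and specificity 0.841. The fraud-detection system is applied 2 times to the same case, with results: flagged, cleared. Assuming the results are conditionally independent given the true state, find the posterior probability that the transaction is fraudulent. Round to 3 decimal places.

Posterior P(H) ≈ 0.009

Let H be the event that the transaction is fraudulent; start with P(H) = 0.044. P('flagged'|H) = 0.973, P('flagged'|¬H) = 0.159.
Update on result 1 ('flagged'): P(H) ← 0.973·0.0440 / (0.973·0.0440 + 0.159·0.9560) = 0.042812/0.19482 = 0.2198.
Update on result 2 ('cleared'): P(H) ← 0.027·0.2198 / (0.027·0.2198 + 0.841·0.7802) = 0.0059334/0.66212 = 0.0090.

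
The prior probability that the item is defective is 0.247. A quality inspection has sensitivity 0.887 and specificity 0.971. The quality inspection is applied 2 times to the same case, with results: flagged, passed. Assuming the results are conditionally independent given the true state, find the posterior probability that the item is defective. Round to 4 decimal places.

Posterior P(H) ≈ 0.5387

Let H be the event that the item is defective; start with P(H) = 0.247. P('flagged'|H) = 0.887, P('flagged'|¬H) = 0.029.
Update on result 1 ('flagged'): P(H) ← 0.887·0.2470 / (0.887·0.2470 + 0.029·0.7530) = 0.21909/0.24093 = 0.9094.
Update on result 2 ('passed'): P(H) ← 0.113·0.9094 / (0.113·0.9094 + 0.971·0.0906) = 0.10276/0.19077 = 0.5387.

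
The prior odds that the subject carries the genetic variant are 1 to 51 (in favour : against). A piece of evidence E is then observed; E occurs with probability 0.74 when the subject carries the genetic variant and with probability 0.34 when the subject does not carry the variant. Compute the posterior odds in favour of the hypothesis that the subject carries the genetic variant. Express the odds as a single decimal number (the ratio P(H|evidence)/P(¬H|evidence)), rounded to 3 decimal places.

Posterior odds ≈ 0.043

Prior odds = 1/51 = 0.019608.
Likelihood ratio for E = 0.74/0.34 = 2.1765.
Posterior odds = prior odds × LR = 0.042676.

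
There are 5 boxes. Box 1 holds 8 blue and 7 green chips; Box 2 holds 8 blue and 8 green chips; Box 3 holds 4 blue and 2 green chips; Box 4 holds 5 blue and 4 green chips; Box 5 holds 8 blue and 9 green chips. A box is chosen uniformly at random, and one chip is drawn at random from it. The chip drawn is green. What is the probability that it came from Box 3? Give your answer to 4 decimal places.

Posterior probability ≈ 0.1466

Tabulate prior·likelihood by source: [1] prior 0.2, lik 0.4667, product 0.09333; [2] prior 0.2, lik 0.5, product 0.1000; [3] prior 0.2, lik 0.3333, product 0.06667; [4] prior 0.2, lik 0.4444, product 0.08889; [5] prior 0.2, lik 0.5294, product 0.1059.
Normalizing constant = 0.45477; the posterior for Box 3 is its product over the sum, 0.06667/0.45477 = 0.1466.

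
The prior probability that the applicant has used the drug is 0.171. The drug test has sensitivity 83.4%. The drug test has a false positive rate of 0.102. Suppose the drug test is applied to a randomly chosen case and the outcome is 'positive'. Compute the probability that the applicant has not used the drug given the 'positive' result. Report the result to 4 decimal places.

Let H be the event that the applicant has used the drug. P(H) = 0.171, so P(¬H) = 0.829. With E the 'positive' result, P(E|H) = 0.834 and P(E|¬H) = 0.102.
P(E) = 0.834·0.171 + 0.102·0.829 = 0.14261 + 0.084558 = 0.22717.
By Bayes' theorem, P(H|E) = 0.14261 / 0.22717 = 0.6278. Hence P(¬H|E) = 1 − 0.6278 = 0.3722.

P(¬H | E) ≈ 0.3722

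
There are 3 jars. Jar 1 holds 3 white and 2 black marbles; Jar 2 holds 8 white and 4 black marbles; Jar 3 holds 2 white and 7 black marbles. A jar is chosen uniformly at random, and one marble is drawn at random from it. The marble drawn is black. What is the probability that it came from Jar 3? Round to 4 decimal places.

Posterior probability ≈ 0.5147

P(black|Jar 1) = 0.4; P(black|Jar 2) = 0.3333; P(black|Jar 3) = 0.7778.
Prior × likelihood for each source: 0.333333·0.4=0.1333, 0.333333·0.3333=0.1111, 0.333333·0.7778=0.2593. Summing gives P(black) = 0.50370.
P(Jar 3 | black) = 0.2593 / 0.50370 = 0.5147.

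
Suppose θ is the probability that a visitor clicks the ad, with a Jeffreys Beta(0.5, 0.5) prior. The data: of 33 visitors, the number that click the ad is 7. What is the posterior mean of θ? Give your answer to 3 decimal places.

The binomial likelihood is conjugate to the Beta prior: with 7 successes and 26 failures, the posterior is Beta(0.5+7, 0.5+26) = Beta(7.5, 26.5).
E[θ | data] = 7.5/(7.5+26.5) = 0.221.

Posterior mean ≈ 0.221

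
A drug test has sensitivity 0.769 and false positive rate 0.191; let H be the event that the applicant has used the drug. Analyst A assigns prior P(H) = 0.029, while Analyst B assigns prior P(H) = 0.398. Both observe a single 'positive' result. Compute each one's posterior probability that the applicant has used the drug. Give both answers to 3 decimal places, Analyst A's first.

P('+'|H) = 0.769, P('+'|¬H) = 0.191.
Analyst A: numerator 0.769·0.029 = 0.022301; evidence = 0.022301+0.191·0.971 = 0.20776; posterior = 0.107.
Analyst B: numerator 0.769·0.398 = 0.30606; evidence = 0.30606+0.191·0.602 = 0.42104; posterior = 0.727.

Analyst A: 0.107; Analyst B: 0.727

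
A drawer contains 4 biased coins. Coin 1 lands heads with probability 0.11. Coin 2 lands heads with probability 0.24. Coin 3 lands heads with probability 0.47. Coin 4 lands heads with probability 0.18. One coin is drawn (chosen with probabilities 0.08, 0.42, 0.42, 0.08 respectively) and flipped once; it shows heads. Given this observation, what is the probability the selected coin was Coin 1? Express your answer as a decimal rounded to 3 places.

Tabulate prior·likelihood by source: [1] prior 0.08, lik 0.11, product 0.008800; [2] prior 0.42, lik 0.24, product 0.1008; [3] prior 0.42, lik 0.47, product 0.1974; [4] prior 0.08, lik 0.18, product 0.01440.
Normalizing constant = 0.32140; the posterior for Coin 1 is its product over the sum, 0.008800/0.32140 = 0.027.

Posterior probability ≈ 0.027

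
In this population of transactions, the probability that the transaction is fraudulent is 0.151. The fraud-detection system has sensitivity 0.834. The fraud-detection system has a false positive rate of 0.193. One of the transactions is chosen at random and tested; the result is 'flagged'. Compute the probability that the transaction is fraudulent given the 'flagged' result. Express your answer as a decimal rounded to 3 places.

Write H for 'the transaction is fraudulent'. Prior odds H:¬H = 0.151/0.849 = 0.17786. For the 'flagged' outcome, the likelihood ratio is 0.834/0.193 = 4.3212.
Posterior odds = 0.17786 × 4.3212 = 0.76856, so P(H|E) = 0.76856/(1+0.76856) = 0.435.

P(H | E) ≈ 0.435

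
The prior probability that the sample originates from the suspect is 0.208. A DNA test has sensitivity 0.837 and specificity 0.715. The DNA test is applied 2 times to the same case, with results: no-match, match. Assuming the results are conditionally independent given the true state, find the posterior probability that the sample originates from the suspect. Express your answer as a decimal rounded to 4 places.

Posterior P(H) ≈ 0.1495

With H the event that the sample originates from the suspect, the joint likelihood of the observed sequence is P(data|H) = 0.163·0.837 = 0.13643 and P(data|¬H) = 0.715·0.285 = 0.20377.
Bayes: P(H|data) = 0.208·0.13643 / (0.208·0.13643 + 0.792·0.20377) = 0.028378/0.18977 = 0.1495.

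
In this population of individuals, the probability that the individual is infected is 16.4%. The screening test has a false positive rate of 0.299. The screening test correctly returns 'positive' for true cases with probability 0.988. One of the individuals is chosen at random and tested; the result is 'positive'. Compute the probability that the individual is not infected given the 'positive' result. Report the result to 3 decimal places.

P(¬H | E) ≈ 0.607

Let H be the event that the individual is infected. P(H) = 0.164, so P(¬H) = 0.836. With E the 'positive' result, P(E|H) = 0.988 and P(E|¬H) = 0.299.
P(E) = 0.988·0.164 + 0.299·0.836 = 0.16203 + 0.24996 = 0.41200.
By Bayes' theorem, P(H|E) = 0.16203 / 0.41200 = 0.393. Hence P(¬H|E) = 1 − 0.393 = 0.607.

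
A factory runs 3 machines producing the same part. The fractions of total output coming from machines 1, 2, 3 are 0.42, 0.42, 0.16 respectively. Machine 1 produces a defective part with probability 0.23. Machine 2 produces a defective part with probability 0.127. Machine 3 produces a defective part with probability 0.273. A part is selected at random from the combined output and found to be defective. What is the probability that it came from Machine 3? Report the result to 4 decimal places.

Tabulate prior·likelihood by source: [1] prior 0.42, lik 0.23, product 0.09660; [2] prior 0.42, lik 0.127, product 0.05334; [3] prior 0.16, lik 0.273, product 0.04368.
Normalizing constant = 0.19362; the posterior for Machine 3 is its product over the sum, 0.04368/0.19362 = 0.2256.

Posterior probability ≈ 0.2256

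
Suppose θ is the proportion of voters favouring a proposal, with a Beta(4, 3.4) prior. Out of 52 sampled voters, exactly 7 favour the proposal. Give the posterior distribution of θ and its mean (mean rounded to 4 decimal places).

The binomial likelihood is conjugate to the Beta prior: with 7 successes and 45 failures, the posterior is Beta(4+7, 3.4+45) = Beta(11, 48.4).
E[θ | data] = 11/(11+48.4) = 0.1852.

Posterior: Beta(11, 48.4); mean ≈ 0.1852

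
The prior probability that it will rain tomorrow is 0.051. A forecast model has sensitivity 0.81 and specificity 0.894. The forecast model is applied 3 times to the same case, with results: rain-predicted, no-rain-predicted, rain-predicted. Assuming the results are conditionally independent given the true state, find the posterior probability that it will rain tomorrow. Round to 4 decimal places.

Let H be the event that it will rain tomorrow; start with P(H) = 0.051. P('rain-predicted'|H) = 0.81, P('rain-predicted'|¬H) = 0.106.
Update on result 1 ('rain-predicted'): P(H) ← 0.81·0.0510 / (0.81·0.0510 + 0.106·0.9490) = 0.041310/0.14190 = 0.2911.
Update on result 2 ('no-rain-predicted'): P(H) ← 0.19·0.2911 / (0.19·0.2911 + 0.894·0.7089) = 0.055311/0.68906 = 0.0803.
Update on result 3 ('rain-predicted'): P(H) ← 0.81·0.0803 / (0.81·0.0803 + 0.106·0.9197) = 0.065020/0.16251 = 0.4001.

Posterior P(H) ≈ 0.4001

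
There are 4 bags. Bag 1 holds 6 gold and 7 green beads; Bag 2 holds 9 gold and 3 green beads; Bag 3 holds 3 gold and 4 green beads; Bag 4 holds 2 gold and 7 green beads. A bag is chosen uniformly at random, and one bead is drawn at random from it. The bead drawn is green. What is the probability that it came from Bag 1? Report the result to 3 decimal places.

Tabulate prior·likelihood by source: [1] prior 0.25, lik 0.5385, product 0.1346; [2] prior 0.25, lik 0.25, product 0.06250; [3] prior 0.25, lik 0.5714, product 0.1429; [4] prior 0.25, lik 0.7778, product 0.1944.
Normalizing constant = 0.53442; the posterior for Bag 1 is its product over the sum, 0.1346/0.53442 = 0.252.

Posterior probability ≈ 0.252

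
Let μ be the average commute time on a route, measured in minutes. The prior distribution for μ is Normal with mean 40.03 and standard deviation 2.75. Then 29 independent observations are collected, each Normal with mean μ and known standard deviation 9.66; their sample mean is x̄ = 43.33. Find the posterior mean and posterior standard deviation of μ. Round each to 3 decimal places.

Posterior mean ≈ 42.345; posterior SD ≈ 1.502

Prior precision 1/τ₀² = 1/2.75² = 0.132231; data precision n/σ² = 29/9.66² = 0.310773.
Posterior precision = 0.132231 + 0.310773 = 0.443005, giving posterior SD = 1/√0.443005 = 1.502.
Posterior mean = (0.132231·40.03 + 0.310773·43.33) / 0.443005 = 42.345.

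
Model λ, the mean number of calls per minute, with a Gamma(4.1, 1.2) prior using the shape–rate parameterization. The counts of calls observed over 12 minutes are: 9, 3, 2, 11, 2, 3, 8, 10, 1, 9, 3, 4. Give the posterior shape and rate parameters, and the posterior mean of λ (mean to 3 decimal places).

The Poisson likelihood adds the total count to the shape and the number of exposure periods to the rate. Here ∑xᵢ = 65 and n = 12, so shape 4.1→69.1 and rate 1.2→13.2.
E[λ | data] = 69.1/13.2 = 5.235.

Posterior: Gamma(shape=69.1, rate=13.2); mean ≈ 5.235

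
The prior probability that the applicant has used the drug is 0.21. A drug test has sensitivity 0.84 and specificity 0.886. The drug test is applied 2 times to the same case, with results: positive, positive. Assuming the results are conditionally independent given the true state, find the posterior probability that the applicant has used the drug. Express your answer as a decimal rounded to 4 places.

Let H be the event that the applicant has used the drug; start with P(H) = 0.21. P('positive'|H) = 0.84, P('positive'|¬H) = 0.114.
Update on result 1 ('positive'): P(H) ← 0.84·0.2100 / (0.84·0.2100 + 0.114·0.7900) = 0.17640/0.26646 = 0.6620.
Update on result 2 ('positive'): P(H) ← 0.84·0.6620 / (0.84·0.6620 + 0.114·0.3380) = 0.55609/0.59462 = 0.9352.

Posterior P(H) ≈ 0.9352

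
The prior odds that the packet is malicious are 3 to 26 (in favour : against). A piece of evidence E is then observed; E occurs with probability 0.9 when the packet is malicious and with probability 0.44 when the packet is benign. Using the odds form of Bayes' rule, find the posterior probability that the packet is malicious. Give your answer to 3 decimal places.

Prior odds = 3/26 = 0.11538. In log-odds, ln(0.11538) = -2.1595.
Add log likelihood ratio: ln(2.0455) = 0.71562.
Posterior log-odds = -1.4439, so posterior odds = exp(-1.4439) = 0.23601. Converting, P(H|E) = 0.23601/1.2360 = 0.191.

Posterior probability ≈ 0.191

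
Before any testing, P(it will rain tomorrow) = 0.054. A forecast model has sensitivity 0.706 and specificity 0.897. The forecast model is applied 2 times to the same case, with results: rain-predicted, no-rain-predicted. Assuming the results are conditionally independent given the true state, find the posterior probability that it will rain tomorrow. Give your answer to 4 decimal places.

Posterior P(H) ≈ 0.1137

Let H be the event that it will rain tomorrow; start with P(H) = 0.054. P('rain-predicted'|H) = 0.706, P('rain-predicted'|¬H) = 0.103.
Update on result 1 ('rain-predicted'): P(H) ← 0.706·0.0540 / (0.706·0.0540 + 0.103·0.9460) = 0.038124/0.13556 = 0.2812.
Update on result 2 ('no-rain-predicted'): P(H) ← 0.294·0.2812 / (0.294·0.2812 + 0.897·0.7188) = 0.082681/0.72742 = 0.1137.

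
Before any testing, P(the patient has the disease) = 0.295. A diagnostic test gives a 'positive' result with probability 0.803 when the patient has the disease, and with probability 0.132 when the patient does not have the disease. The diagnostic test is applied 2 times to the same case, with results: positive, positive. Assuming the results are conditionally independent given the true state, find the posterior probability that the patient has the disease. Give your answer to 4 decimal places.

Posterior P(H) ≈ 0.9393

With H the event that the patient has the disease, the joint likelihood of the observed sequence is P(data|H) = 0.803·0.803 = 0.64481 and P(data|¬H) = 0.132·0.132 = 0.017424.
Bayes: P(H|data) = 0.295·0.64481 / (0.295·0.64481 + 0.705·0.017424) = 0.19022/0.20250 = 0.9393.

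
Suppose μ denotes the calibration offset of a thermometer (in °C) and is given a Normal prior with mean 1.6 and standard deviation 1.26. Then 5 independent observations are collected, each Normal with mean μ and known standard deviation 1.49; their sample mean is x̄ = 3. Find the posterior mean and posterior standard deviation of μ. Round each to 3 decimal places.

With known σ, the Normal prior is conjugate. Weight on the data is w = (n/σ²)/(n/σ² + 1/τ₀²) = 2.25215/(2.25215+0.629882) = 0.78145.
Posterior mean = w·x̄ + (1−w)·μ₀ = 0.78145·3 + 0.21855·1.6 = 2.694. Posterior variance = 1/(2.25215+0.629882) = 0.346977, so SD = 0.589.

Posterior mean ≈ 2.694; posterior SD ≈ 0.589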